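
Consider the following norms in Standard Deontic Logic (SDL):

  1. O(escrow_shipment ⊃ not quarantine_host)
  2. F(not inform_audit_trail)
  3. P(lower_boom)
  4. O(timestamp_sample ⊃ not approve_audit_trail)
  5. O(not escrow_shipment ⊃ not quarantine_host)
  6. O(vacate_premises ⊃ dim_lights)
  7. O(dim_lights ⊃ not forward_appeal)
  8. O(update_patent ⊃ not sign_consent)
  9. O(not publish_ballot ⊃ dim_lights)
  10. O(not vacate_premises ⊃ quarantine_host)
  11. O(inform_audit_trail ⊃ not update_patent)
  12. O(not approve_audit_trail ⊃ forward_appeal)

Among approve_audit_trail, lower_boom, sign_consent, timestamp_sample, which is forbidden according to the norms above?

timestamp_sample

Premises 5 and 1 cover both cases: O(not escrow_shipment ⊃ not quarantine_host) and O(escrow_shipment ⊃ not quarantine_host). Since not escrow_shipment ∨ escrow_shipment is a tautology, O(not quarantine_host) follows.
The contrapositive of premise 10 (O(not vacate_premises ⊃ quarantine_host)) is O(not quarantine_host ⊃ vacate_premises), and O(not quarantine_host) is already established, so O(vacate_premises).
With premise 6, O(vacate_premises ⊃ dim_lights), the K-axiom yields O(dim_lights).
Applying K to premise 7 (O(dim_lights ⊃ not forward_appeal)) and O(dim_lights) yields O(not forward_appeal).
Premise 12, O(not approve_audit_trail ⊃ forward_appeal), contraposes to O(not forward_appeal ⊃ approve_audit_trail); with O(not forward_appeal) we get O(approve_audit_trail).
The contrapositive of premise 4 (O(timestamp_sample ⊃ not approve_audit_trail)) is O(approve_audit_trail ⊃ not timestamp_sample), and O(approve_audit_trail) is already established, so O(not timestamp_sample).
So O(not timestamp_sample) holds, i.e. timestamp_sample is forbidden. None of the other listed options is forbidden under the premises.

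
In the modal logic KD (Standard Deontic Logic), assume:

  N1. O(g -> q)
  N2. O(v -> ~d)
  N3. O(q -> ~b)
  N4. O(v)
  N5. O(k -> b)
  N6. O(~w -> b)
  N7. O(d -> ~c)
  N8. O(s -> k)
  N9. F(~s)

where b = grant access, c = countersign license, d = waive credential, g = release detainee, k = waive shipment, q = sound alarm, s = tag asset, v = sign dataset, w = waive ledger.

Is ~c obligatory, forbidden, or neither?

Premise 7 is O(d -> ~c), but O(d) is not derivable from the premises, so it does not yield O(~c).
No premise or chain of K-axiom applications forces O(~c), and none forces O(c). So ~c is neither obligatory nor forbidden under these norms.

Neither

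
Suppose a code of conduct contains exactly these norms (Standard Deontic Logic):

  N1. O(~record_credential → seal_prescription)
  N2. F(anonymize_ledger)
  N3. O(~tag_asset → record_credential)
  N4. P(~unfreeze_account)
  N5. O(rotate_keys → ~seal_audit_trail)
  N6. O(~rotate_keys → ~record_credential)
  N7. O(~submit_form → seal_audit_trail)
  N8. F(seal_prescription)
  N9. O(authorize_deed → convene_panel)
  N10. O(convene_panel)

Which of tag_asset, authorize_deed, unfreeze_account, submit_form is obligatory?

Premise 8 is F(seal_prescription), i.e. O(~seal_prescription).
Premise 1, O(~record_credential → seal_prescription), contraposes to O(~seal_prescription → record_credential); with O(~seal_prescription) we get O(record_credential).
Premise 6 is O(~rotate_keys → ~record_credential); contrapositively O(record_credential → rotate_keys). Since O(record_credential) holds, K gives O(rotate_keys).
With premise 5, O(rotate_keys → ~seal_audit_trail), the K-axiom yields O(~seal_audit_trail).
Premise 7 is O(~submit_form → seal_audit_trail); contrapositively O(~seal_audit_trail → submit_form). Since O(~seal_audit_trail) holds, K gives O(submit_form).
So O(submit_form) holds — submit_form is obligatory. None of the other listed options is made obligatory by any chain of premises.

submit_form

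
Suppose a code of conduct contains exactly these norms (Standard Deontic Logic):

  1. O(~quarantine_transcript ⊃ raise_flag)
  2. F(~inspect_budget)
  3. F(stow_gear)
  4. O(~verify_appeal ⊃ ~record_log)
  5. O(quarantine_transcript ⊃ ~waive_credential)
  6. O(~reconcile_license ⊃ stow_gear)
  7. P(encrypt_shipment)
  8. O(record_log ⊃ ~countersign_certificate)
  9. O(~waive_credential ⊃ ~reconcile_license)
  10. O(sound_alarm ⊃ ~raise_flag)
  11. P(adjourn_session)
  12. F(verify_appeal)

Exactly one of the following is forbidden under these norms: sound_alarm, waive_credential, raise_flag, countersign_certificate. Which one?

Premise 3 is F(stow_gear), i.e. O(~stow_gear).
Premise 6 is O(~reconcile_license ⊃ stow_gear); contrapositively O(~stow_gear ⊃ reconcile_license). Since O(~stow_gear) holds, K gives O(reconcile_license).
Premise 9 is O(~waive_credential ⊃ ~reconcile_license); contrapositively O(reconcile_license ⊃ waive_credential). Since O(reconcile_license) holds, K gives O(waive_credential).
The contrapositive of premise 5 (O(quarantine_transcript ⊃ ~waive_credential)) is O(waive_credential ⊃ ~quarantine_transcript), and O(waive_credential) is already established, so O(~quarantine_transcript).
Premise 1 is O(~quarantine_transcript ⊃ raise_flag); since O(~quarantine_transcript), deontic closure gives O(raise_flag).
Premise 10, O(sound_alarm ⊃ ~raise_flag), contraposes to O(raise_flag ⊃ ~sound_alarm); with O(raise_flag) we get O(~sound_alarm).
So O(~sound_alarm) holds, i.e. sound_alarm is forbidden. None of the other listed options is forbidden under the premises.

sound_alarm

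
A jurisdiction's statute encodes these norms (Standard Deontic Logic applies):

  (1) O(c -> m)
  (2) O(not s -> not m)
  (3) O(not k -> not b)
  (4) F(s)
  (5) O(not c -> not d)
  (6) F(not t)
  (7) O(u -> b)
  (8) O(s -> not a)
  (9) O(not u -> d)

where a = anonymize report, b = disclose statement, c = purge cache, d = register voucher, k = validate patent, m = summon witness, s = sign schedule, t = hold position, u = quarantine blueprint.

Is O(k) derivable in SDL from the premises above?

Yes

Premise 4 is F(s), i.e. O(not s).
Applying K to premise 2 (O(not s -> not m)) and O(not s) yields O(not m).
Premise 1 is O(c -> m); contrapositively O(not m -> not c). Since O(not m) holds, K gives O(not c).
Premise 5 is O(not c -> not d); since O(not c), deontic closure gives O(not d).
The contrapositive of premise 9 (O(not u -> d)) is O(not d -> u), and O(not d) is already established, so O(u).
With premise 7, O(u -> b), the K-axiom yields O(b).
Premise 3, O(not k -> not b), contraposes to O(b -> k); with O(b) we get O(k).
Premises 6, 8 do not contribute to this derivation.
So O(k) follows.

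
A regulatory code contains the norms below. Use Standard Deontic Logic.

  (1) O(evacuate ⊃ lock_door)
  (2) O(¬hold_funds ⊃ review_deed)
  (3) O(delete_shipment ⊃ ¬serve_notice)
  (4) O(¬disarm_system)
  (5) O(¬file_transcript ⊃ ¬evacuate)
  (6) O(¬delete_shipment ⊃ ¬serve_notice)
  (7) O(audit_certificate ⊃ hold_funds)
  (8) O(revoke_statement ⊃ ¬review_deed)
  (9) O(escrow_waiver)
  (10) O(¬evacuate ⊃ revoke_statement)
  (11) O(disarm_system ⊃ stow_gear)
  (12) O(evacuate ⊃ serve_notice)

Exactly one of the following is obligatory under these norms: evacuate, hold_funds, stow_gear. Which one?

Premises 3 and 6 cover both cases: O(delete_shipment ⊃ ¬serve_notice) and O(¬delete_shipment ⊃ ¬serve_notice). Since delete_shipment ∨ ¬delete_shipment is a tautology, O(¬serve_notice) follows.
The contrapositive of premise 12 (O(evacuate ⊃ serve_notice)) is O(¬serve_notice ⊃ ¬evacuate), and O(¬serve_notice) is already established, so O(¬evacuate).
Applying K to premise 10 (O(¬evacuate ⊃ revoke_statement)) and O(¬evacuate) yields O(revoke_statement).
From O(revoke_statement) and premise 8, O(revoke_statement ⊃ ¬review_deed), we obtain O(¬review_deed).
Premise 2, O(¬hold_funds ⊃ review_deed), contraposes to O(¬review_deed ⊃ hold_funds); with O(¬review_deed) we get O(hold_funds).
So O(hold_funds) holds — hold_funds is obligatory. None of the other listed options is made obligatory by any chain of premises.

hold_funds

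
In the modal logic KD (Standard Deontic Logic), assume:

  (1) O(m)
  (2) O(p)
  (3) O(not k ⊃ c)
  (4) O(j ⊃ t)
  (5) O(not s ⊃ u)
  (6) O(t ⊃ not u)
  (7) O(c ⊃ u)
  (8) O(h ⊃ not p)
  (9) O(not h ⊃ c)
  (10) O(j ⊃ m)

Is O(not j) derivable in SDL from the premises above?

Premise 2 states O(p) outright.
The contrapositive of premise 8 (O(h ⊃ not p)) is O(p ⊃ not h), and O(p) is already established, so O(not h).
With premise 9, O(not h ⊃ c), the K-axiom yields O(c).
Applying K to premise 7 (O(c ⊃ u)) and O(c) yields O(u).
Premise 6, O(t ⊃ not u), contraposes to O(u ⊃ not t); with O(u) we get O(not t).
The contrapositive of premise 4 (O(j ⊃ t)) is O(not t ⊃ not j), and O(not t) is already established, so O(not j).
Premises 1, 3, 5, 10 do not contribute to this derivation.
So O(not j) follows.

Yes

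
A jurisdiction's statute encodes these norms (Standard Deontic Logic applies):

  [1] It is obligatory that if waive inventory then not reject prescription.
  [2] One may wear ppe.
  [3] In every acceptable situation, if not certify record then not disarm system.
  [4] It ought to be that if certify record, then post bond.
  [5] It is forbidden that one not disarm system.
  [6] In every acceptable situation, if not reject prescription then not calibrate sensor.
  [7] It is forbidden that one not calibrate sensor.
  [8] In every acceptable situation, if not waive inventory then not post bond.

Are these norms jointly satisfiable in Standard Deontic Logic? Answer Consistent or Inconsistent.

Inconsistent

F(¬calibrate_sensor) at premise 7 means O(calibrate_sensor).
The contrapositive of premise 6 (O(¬reject_prescription → ¬calibrate_sensor)) is O(calibrate_sensor → reject_prescription), and O(calibrate_sensor) is already established, so O(reject_prescription).
The contrapositive of premise 1 (O(waive_inventory → ¬reject_prescription)) is O(reject_prescription → ¬waive_inventory), and O(reject_prescription) is already established, so O(¬waive_inventory).
From O(¬waive_inventory) and premise 8, O(¬waive_inventory → ¬post_bond), we obtain O(¬post_bond).
Premise 4 is O(certify_record → post_bond); contrapositively O(¬post_bond → ¬certify_record). Since O(¬post_bond) holds, K gives O(¬certify_record).
From O(¬certify_record) and premise 3, O(¬certify_record → ¬disarm_system), we obtain O(¬disarm_system).
But premise 5, F(¬disarm_system), means O(disarm_system).
We now have both O(¬disarm_system) and O(disarm_system) — disarm_system is simultaneously obligatory and forbidden, violating the D-axiom.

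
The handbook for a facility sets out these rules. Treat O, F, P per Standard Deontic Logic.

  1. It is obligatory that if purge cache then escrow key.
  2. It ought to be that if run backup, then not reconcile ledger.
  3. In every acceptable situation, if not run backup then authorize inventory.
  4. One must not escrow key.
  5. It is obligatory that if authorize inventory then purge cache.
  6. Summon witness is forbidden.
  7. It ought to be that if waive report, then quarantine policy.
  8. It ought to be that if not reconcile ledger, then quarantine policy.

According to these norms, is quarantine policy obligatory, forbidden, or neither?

F(escrow_key) at premise 4 means O(¬escrow_key).
Premise 1 is O(purge_cache → escrow_key); contrapositively O(¬escrow_key → ¬purge_cache). Since O(¬escrow_key) holds, K gives O(¬purge_cache).
Premise 5, O(authorize_inventory → purge_cache), contraposes to O(¬purge_cache → ¬authorize_inventory); with O(¬purge_cache) we get O(¬authorize_inventory).
Premise 3 is O(¬run_backup → authorize_inventory); contrapositively O(¬authorize_inventory → run_backup). Since O(¬authorize_inventory) holds, K gives O(run_backup).
Premise 2 is O(run_backup → ¬reconcile_ledger); since O(run_backup), deontic closure gives O(¬reconcile_ledger).
Premise 8 is O(¬reconcile_ledger → quarantine_policy); since O(¬reconcile_ledger), deontic closure gives O(quarantine_policy).
Premises 6, 7 do not contribute to this derivation.
Hence quarantine_policy is obligatory.

Obligatory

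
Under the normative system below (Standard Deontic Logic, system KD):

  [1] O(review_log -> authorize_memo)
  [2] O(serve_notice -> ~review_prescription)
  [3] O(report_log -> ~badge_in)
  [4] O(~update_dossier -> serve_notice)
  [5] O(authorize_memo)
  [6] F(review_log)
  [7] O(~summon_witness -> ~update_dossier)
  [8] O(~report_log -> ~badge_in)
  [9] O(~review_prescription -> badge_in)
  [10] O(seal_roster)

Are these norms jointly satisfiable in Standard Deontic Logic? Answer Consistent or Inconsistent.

Premise 1 is O(review_log -> authorize_memo); even if O(authorize_memo) held, inferring O(review_log) would be affirming the consequent — invalid.
So O(review_log) is not derivable, and the apparent clash with O(~review_log) does not arise.
A world satisfying every obligation exists (e.g. authorize_memo=true, badge_in=false, report_log=false, review_log=false, review_prescription=true, seal_roster=true, serve_notice=false, summon_witness=true, update_dossier=true); no atom is both obligatory and forbidden, so the set is consistent.

Consistent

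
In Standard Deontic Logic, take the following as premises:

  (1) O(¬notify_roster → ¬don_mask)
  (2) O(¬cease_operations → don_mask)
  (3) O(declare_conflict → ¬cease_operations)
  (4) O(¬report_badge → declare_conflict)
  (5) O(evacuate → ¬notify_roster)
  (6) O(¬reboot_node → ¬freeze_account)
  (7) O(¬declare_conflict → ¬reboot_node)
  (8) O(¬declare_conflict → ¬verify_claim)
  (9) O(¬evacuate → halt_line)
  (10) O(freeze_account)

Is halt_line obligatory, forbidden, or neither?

Premise 10 gives O(freeze_account).
Premise 6, O(¬reboot_node → ¬freeze_account), contraposes to O(freeze_account → reboot_node); with O(freeze_account) we get O(reboot_node).
Premise 7, O(¬declare_conflict → ¬reboot_node), contraposes to O(reboot_node → declare_conflict); with O(reboot_node) we get O(declare_conflict).
Applying K to premise 3 (O(declare_conflict → ¬cease_operations)) and O(declare_conflict) yields O(¬cease_operations).
Applying K to premise 2 (O(¬cease_operations → don_mask)) and O(¬cease_operations) yields O(don_mask).
The contrapositive of premise 1 (O(¬notify_roster → ¬don_mask)) is O(don_mask → notify_roster), and O(don_mask) is already established, so O(notify_roster).
Premise 5 is O(evacuate → ¬notify_roster); contrapositively O(notify_roster → ¬evacuate). Since O(notify_roster) holds, K gives O(¬evacuate).
Applying K to premise 9 (O(¬evacuate → halt_line)) and O(¬evacuate) yields O(halt_line).
Premises 4, 8 do not contribute to this derivation.
Hence halt_line is obligatory.

Obligatory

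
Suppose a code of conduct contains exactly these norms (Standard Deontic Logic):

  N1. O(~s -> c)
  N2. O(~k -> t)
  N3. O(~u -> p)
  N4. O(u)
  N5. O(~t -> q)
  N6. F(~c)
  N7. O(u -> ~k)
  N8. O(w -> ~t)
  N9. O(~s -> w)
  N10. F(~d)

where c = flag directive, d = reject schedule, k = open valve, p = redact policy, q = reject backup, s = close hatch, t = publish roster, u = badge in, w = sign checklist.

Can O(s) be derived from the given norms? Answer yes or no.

Yes

From premise 4 we have O(u).
From O(u) and premise 7, O(u -> ~k), we obtain O(~k).
Premise 2 is O(~k -> t); since O(~k), deontic closure gives O(t).
Premise 8, O(w -> ~t), contraposes to O(t -> ~w); with O(t) we get O(~w).
Premise 9, O(~s -> w), contraposes to O(~w -> s); with O(~w) we get O(s).
Premises 1, 3, 5, 6, 10 do not contribute to this derivation.
So O(s) follows.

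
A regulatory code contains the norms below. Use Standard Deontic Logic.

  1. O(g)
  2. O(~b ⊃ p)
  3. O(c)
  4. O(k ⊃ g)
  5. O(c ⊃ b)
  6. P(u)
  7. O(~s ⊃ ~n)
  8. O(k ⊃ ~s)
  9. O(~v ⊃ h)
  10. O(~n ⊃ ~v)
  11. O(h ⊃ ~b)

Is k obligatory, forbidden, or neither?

Premise 3 states O(c) outright.
From O(c) and premise 5, O(c ⊃ b), we obtain O(b).
Premise 11 is O(h ⊃ ~b); contrapositively O(b ⊃ ~h). Since O(b) holds, K gives O(~h).
The contrapositive of premise 9 (O(~v ⊃ h)) is O(~h ⊃ v), and O(~h) is already established, so O(v).
The contrapositive of premise 10 (O(~n ⊃ ~v)) is O(v ⊃ n), and O(v) is already established, so O(n).
The contrapositive of premise 7 (O(~s ⊃ ~n)) is O(n ⊃ s), and O(n) is already established, so O(s).
Premise 8 is O(k ⊃ ~s); contrapositively O(s ⊃ ~k). Since O(s) holds, K gives O(~k).
Premises 1, 2, 4, 6 do not contribute to this derivation.
Thus O(~k), which is F(k): k is forbidden.

Forbidden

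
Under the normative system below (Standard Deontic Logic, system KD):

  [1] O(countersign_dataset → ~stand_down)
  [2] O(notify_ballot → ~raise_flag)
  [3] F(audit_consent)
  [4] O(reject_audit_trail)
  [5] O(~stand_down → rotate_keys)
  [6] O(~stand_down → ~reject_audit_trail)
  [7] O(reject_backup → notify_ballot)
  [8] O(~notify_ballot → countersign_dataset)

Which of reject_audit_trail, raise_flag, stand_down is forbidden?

Premise 4 gives O(reject_audit_trail).
Premise 6 is O(~stand_down → ~reject_audit_trail); contrapositively O(reject_audit_trail → stand_down). Since O(reject_audit_trail) holds, K gives O(stand_down).
The contrapositive of premise 1 (O(countersign_dataset → ~stand_down)) is O(stand_down → ~countersign_dataset), and O(stand_down) is already established, so O(~countersign_dataset).
The contrapositive of premise 8 (O(~notify_ballot → countersign_dataset)) is O(~countersign_dataset → notify_ballot), and O(~countersign_dataset) is already established, so O(notify_ballot).
Applying K to premise 2 (O(notify_ballot → ~raise_flag)) and O(notify_ballot) yields O(~raise_flag).
So O(~raise_flag) holds, i.e. raise_flag is forbidden. None of the other listed options is forbidden under the premises.

raise_flag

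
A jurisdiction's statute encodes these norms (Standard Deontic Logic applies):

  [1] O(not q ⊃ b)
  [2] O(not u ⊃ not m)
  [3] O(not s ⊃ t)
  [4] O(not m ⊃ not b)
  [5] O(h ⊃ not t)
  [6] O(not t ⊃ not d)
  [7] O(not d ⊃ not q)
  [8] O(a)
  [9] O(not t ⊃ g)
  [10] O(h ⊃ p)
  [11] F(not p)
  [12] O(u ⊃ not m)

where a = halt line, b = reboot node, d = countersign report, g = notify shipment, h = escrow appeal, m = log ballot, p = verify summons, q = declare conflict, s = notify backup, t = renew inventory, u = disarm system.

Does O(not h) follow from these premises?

Premises 2 and 12 are O(not u ⊃ not m) and O(u ⊃ not m); every ideal world satisfies not u or u, so in either case not m holds — hence O(not m).
From O(not m) and premise 4, O(not m ⊃ not b), we obtain O(not b).
The contrapositive of premise 1 (O(not q ⊃ b)) is O(not b ⊃ q), and O(not b) is already established, so O(q).
The contrapositive of premise 7 (O(not d ⊃ not q)) is O(q ⊃ d), and O(q) is already established, so O(d).
Premise 6 is O(not t ⊃ not d); contrapositively O(d ⊃ t). Since O(d) holds, K gives O(t).
Premise 5, O(h ⊃ not t), contraposes to O(t ⊃ not h); with O(t) we get O(not h).
Premises 3, 8, 9, 10, 11 do not contribute to this derivation.
So O(not h) follows.

Yes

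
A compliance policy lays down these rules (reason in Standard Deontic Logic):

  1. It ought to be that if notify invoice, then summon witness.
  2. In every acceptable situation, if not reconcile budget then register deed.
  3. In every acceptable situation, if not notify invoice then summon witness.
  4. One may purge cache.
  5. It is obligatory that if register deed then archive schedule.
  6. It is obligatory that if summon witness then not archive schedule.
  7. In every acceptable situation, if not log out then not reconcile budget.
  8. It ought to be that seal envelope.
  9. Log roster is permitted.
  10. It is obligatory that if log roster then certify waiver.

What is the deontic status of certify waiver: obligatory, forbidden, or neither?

Premise 10 is O(log_roster → certify_waiver), but O(log_roster) is not derivable from the premises (the permission P(log_roster) asserts only ¬O(¬log_roster), not O(log_roster)), so it does not yield O(certify_waiver).
No premise or chain of K-axiom applications forces O(certify_waiver), and none forces O(¬certify_waiver). So certify_waiver is neither obligatory nor forbidden under these norms.

Neither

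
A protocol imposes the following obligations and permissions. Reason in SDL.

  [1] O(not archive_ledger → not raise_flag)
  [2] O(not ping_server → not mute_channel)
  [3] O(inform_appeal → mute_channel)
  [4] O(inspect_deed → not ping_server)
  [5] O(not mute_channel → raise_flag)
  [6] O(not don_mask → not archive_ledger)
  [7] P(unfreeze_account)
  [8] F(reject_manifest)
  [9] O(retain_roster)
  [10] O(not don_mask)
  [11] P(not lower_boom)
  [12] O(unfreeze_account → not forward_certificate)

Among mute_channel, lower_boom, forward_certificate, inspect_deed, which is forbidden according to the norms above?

inspect_deed

Premise 10 gives O(not don_mask).
Applying K to premise 6 (O(not don_mask → not archive_ledger)) and O(not don_mask) yields O(not archive_ledger).
Premise 1 is O(not archive_ledger → not raise_flag); since O(not archive_ledger), deontic closure gives O(not raise_flag).
The contrapositive of premise 5 (O(not mute_channel → raise_flag)) is O(not raise_flag → mute_channel), and O(not raise_flag) is already established, so O(mute_channel).
Premise 2 is O(not ping_server → not mute_channel); contrapositively O(mute_channel → ping_server). Since O(mute_channel) holds, K gives O(ping_server).
The contrapositive of premise 4 (O(inspect_deed → not ping_server)) is O(ping_server → not inspect_deed), and O(ping_server) is already established, so O(not inspect_deed).
So O(not inspect_deed) holds, i.e. inspect_deed is forbidden. None of the other listed options is forbidden under the premises.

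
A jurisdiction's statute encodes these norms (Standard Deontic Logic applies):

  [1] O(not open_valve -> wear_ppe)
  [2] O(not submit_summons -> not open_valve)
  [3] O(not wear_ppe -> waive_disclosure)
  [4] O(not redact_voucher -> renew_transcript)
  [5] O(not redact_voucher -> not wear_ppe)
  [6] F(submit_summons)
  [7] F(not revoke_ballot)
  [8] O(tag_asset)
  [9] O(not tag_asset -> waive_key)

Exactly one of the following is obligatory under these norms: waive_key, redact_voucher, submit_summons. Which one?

F(submit_summons) at premise 6 means O(not submit_summons).
Premise 2 is O(not submit_summons -> not open_valve); since O(not submit_summons), deontic closure gives O(not open_valve).
Premise 1 is O(not open_valve -> wear_ppe); since O(not open_valve), deontic closure gives O(wear_ppe).
The contrapositive of premise 5 (O(not redact_voucher -> not wear_ppe)) is O(wear_ppe -> redact_voucher), and O(wear_ppe) is already established, so O(redact_voucher).
So O(redact_voucher) holds — redact_voucher is obligatory. None of the other listed options is made obligatory by any chain of premises.

redact_voucher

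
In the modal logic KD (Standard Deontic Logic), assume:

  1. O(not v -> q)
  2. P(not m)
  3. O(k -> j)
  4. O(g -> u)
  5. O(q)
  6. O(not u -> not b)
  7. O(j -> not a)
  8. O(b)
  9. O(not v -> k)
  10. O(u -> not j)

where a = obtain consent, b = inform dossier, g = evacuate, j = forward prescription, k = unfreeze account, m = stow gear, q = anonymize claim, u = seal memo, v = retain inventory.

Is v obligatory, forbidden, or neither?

Premise 8 states O(b) outright.
The contrapositive of premise 6 (O(not u -> not b)) is O(b -> u), and O(b) is already established, so O(u).
From O(u) and premise 10, O(u -> not j), we obtain O(not j).
Premise 3, O(k -> j), contraposes to O(not j -> not k); with O(not j) we get O(not k).
Premise 9, O(not v -> k), contraposes to O(not k -> v); with O(not k) we get O(v).
Premises 1, 2, 4, 5, 7 do not contribute to this derivation.
Hence v is obligatory.

Obligatory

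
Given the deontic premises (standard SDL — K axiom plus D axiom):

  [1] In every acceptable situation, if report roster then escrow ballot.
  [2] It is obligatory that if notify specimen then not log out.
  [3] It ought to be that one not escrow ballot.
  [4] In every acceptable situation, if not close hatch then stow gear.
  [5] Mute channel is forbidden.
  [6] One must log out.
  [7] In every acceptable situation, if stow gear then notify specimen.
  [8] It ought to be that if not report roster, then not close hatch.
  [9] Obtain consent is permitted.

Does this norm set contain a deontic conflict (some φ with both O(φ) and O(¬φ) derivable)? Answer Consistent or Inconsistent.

Premise 6 gives O(log_out).
Premise 2, O(notify_specimen → ¬log_out), contraposes to O(log_out → ¬notify_specimen); with O(log_out) we get O(¬notify_specimen).
The contrapositive of premise 7 (O(stow_gear → notify_specimen)) is O(¬notify_specimen → ¬stow_gear), and O(¬notify_specimen) is already established, so O(¬stow_gear).
The contrapositive of premise 4 (O(¬close_hatch → stow_gear)) is O(¬stow_gear → close_hatch), and O(¬stow_gear) is already established, so O(close_hatch).
The contrapositive of premise 8 (O(¬report_roster → ¬close_hatch)) is O(close_hatch → report_roster), and O(close_hatch) is already established, so O(report_roster).
From O(report_roster) and premise 1, O(report_roster → escrow_ballot), we obtain O(escrow_ballot).
But premise 3 directly asserts O(¬escrow_ballot).
We now have both O(escrow_ballot) and O(¬escrow_ballot) — escrow_ballot is simultaneously obligatory and forbidden, violating the D-axiom.

Inconsistent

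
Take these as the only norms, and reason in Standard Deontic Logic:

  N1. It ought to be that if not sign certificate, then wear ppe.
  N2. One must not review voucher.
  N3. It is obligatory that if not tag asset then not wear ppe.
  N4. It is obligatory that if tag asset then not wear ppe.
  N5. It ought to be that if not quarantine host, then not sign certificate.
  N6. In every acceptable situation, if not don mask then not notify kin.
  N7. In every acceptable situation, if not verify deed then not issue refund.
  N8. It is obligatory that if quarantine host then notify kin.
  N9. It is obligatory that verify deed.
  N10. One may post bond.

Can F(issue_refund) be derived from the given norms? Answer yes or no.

Premise 7 is O(¬verify_deed → ¬issue_refund), but O(¬verify_deed) is not derivable from the premises, so it does not yield O(¬issue_refund).
No other premise forces O(¬issue_refund). An ideal world satisfying every premise can still have issue_refund true, so F(issue_refund) is not derivable.

No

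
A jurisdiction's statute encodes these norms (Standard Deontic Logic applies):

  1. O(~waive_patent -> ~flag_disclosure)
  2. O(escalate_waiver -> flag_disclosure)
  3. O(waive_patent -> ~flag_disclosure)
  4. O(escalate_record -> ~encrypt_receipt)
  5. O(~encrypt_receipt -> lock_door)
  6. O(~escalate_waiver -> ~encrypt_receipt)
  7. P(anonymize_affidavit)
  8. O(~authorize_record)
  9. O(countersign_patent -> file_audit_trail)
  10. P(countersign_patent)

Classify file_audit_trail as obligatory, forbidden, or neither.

Neither

Premise 9 is O(countersign_patent -> file_audit_trail), but O(countersign_patent) is not derivable from the premises (the permission P(countersign_patent) asserts only ~O(~countersign_patent), not O(countersign_patent)), so it does not yield O(file_audit_trail).
No premise or chain of K-axiom applications forces O(file_audit_trail), and none forces O(~file_audit_trail). So file_audit_trail is neither obligatory nor forbidden under these norms.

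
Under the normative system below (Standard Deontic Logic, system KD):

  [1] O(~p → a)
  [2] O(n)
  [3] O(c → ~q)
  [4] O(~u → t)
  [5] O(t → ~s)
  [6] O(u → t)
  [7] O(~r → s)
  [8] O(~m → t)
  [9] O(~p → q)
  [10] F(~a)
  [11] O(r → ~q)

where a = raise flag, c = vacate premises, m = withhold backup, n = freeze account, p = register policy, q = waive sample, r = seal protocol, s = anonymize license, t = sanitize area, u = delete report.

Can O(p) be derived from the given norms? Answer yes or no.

Premises 4 and 6 cover both cases: O(~u → t) and O(u → t). Since ~u ∨ u is a tautology, O(t) follows.
Applying K to premise 5 (O(t → ~s)) and O(t) yields O(~s).
Premise 7 is O(~r → s); contrapositively O(~s → r). Since O(~s) holds, K gives O(r).
From O(r) and premise 11, O(r → ~q), we obtain O(~q).
Premise 9, O(~p → q), contraposes to O(~q → p); with O(~q) we get O(p).
Premises 1, 2, 3, 8, 10 do not contribute to this derivation.
So O(p) follows.

Yes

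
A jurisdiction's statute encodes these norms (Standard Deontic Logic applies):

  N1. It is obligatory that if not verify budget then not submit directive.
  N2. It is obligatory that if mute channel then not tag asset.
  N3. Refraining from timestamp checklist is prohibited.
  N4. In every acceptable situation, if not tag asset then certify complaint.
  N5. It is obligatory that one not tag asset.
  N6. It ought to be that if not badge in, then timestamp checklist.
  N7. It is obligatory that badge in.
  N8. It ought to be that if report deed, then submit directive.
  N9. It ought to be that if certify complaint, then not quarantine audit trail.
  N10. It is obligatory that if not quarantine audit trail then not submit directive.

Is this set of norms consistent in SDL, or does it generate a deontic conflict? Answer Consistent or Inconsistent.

Consistent

Premise 6 is O(¬badge_in → timestamp_checklist); even if O(timestamp_checklist) held, inferring O(¬badge_in) would be affirming the consequent — invalid.
So O(¬badge_in) is not derivable, and the apparent clash with O(badge_in) does not arise.
A world satisfying every obligation exists (e.g. badge_in=true, certify_complaint=true, mute_channel=false, quarantine_audit_trail=false, report_deed=false, submit_directive=false, tag_asset=false, timestamp_checklist=true, verify_budget=false); no atom is both obligatory and forbidden, so the set is consistent.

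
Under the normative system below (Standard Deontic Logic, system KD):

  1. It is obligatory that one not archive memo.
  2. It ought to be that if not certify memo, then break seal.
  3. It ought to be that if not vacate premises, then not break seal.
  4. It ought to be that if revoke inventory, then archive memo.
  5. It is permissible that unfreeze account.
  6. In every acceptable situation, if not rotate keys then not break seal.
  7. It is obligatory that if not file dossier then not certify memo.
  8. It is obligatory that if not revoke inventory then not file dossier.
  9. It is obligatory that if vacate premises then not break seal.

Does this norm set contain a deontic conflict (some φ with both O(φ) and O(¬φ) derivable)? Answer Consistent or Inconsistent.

Inconsistent

Premises 3 and 9 cover both cases: O(¬vacate_premises → ¬break_seal) and O(vacate_premises → ¬break_seal). Since ¬vacate_premises ∨ vacate_premises is a tautology, O(¬break_seal) follows.
Premise 2 is O(¬certify_memo → break_seal); contrapositively O(¬break_seal → certify_memo). Since O(¬break_seal) holds, K gives O(certify_memo).
Premise 7 is O(¬file_dossier → ¬certify_memo); contrapositively O(certify_memo → file_dossier). Since O(certify_memo) holds, K gives O(file_dossier).
The contrapositive of premise 8 (O(¬revoke_inventory → ¬file_dossier)) is O(file_dossier → revoke_inventory), and O(file_dossier) is already established, so O(revoke_inventory).
From O(revoke_inventory) and premise 4, O(revoke_inventory → archive_memo), we obtain O(archive_memo).
Yet premise 1 states O(¬archive_memo).
We now have both O(archive_memo) and O(¬archive_memo) — archive_memo is simultaneously obligatory and forbidden, violating the D-axiom.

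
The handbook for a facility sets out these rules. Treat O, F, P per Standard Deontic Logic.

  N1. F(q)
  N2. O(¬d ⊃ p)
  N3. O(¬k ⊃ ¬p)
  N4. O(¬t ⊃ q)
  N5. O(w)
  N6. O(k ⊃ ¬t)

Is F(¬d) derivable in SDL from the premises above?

Yes

Premise 1 is F(q), i.e. O(¬q).
Premise 4 is O(¬t ⊃ q); contrapositively O(¬q ⊃ t). Since O(¬q) holds, K gives O(t).
Premise 6, O(k ⊃ ¬t), contraposes to O(t ⊃ ¬k); with O(t) we get O(¬k).
From O(¬k) and premise 3, O(¬k ⊃ ¬p), we obtain O(¬p).
Premise 2 is O(¬d ⊃ p); contrapositively O(¬p ⊃ d). Since O(¬p) holds, K gives O(d).
Premise 5 does not contribute to this derivation.
So O(d) holds, i.e. F(¬d). The claim follows.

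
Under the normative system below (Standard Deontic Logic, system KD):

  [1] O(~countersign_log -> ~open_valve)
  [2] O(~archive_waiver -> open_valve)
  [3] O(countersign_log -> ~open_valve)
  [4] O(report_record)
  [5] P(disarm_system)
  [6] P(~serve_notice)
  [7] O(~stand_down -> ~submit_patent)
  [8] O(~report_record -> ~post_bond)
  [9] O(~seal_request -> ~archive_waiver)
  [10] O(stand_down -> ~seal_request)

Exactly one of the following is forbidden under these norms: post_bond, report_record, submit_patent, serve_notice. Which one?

submit_patent

Premises 1 and 3 cover both cases: O(~countersign_log -> ~open_valve) and O(countersign_log -> ~open_valve). Since ~countersign_log ∨ countersign_log is a tautology, O(~open_valve) follows.
Premise 2, O(~archive_waiver -> open_valve), contraposes to O(~open_valve -> archive_waiver); with O(~open_valve) we get O(archive_waiver).
Premise 9 is O(~seal_request -> ~archive_waiver); contrapositively O(archive_waiver -> seal_request). Since O(archive_waiver) holds, K gives O(seal_request).
The contrapositive of premise 10 (O(stand_down -> ~seal_request)) is O(seal_request -> ~stand_down), and O(seal_request) is already established, so O(~stand_down).
With premise 7, O(~stand_down -> ~submit_patent), the K-axiom yields O(~submit_patent).
So O(~submit_patent) holds, i.e. submit_patent is forbidden. None of the other listed options is forbidden under the premises.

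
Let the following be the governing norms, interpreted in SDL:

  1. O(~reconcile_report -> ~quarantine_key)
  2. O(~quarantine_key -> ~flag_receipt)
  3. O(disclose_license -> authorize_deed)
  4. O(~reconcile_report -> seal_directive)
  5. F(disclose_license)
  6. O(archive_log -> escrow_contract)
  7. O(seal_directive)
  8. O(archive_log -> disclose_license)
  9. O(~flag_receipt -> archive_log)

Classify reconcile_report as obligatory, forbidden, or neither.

F(disclose_license) at premise 5 means O(~disclose_license).
Premise 8, O(archive_log -> disclose_license), contraposes to O(~disclose_license -> ~archive_log); with O(~disclose_license) we get O(~archive_log).
Premise 9 is O(~flag_receipt -> archive_log); contrapositively O(~archive_log -> flag_receipt). Since O(~archive_log) holds, K gives O(flag_receipt).
Premise 2 is O(~quarantine_key -> ~flag_receipt); contrapositively O(flag_receipt -> quarantine_key). Since O(flag_receipt) holds, K gives O(quarantine_key).
Premise 1, O(~reconcile_report -> ~quarantine_key), contraposes to O(quarantine_key -> reconcile_report); with O(quarantine_key) we get O(reconcile_report).
Premises 3, 4, 6, 7 do not contribute to this derivation.
Hence reconcile_report is obligatory.

Obligatory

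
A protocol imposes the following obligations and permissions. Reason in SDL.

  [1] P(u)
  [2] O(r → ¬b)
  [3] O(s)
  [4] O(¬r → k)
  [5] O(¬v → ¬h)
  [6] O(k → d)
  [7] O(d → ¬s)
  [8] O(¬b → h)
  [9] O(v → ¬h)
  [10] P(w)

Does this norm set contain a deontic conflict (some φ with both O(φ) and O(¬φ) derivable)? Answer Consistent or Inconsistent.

By case analysis on ¬v: premise 5 gives O(¬v → ¬h) and premise 9 gives O(v → ¬h), so O(¬h) either way.
Premise 8, O(¬b → h), contraposes to O(¬h → b); with O(¬h) we get O(b).
Premise 2 is O(r → ¬b); contrapositively O(b → ¬r). Since O(b) holds, K gives O(¬r).
From O(¬r) and premise 4, O(¬r → k), we obtain O(k).
Applying K to premise 6 (O(k → d)) and O(k) yields O(d).
Premise 7 is O(d → ¬s); since O(d), deontic closure gives O(¬s).
Yet premise 3 states O(s).
We now have both O(¬s) and O(s) — s is simultaneously obligatory and forbidden, violating the D-axiom.

Inconsistent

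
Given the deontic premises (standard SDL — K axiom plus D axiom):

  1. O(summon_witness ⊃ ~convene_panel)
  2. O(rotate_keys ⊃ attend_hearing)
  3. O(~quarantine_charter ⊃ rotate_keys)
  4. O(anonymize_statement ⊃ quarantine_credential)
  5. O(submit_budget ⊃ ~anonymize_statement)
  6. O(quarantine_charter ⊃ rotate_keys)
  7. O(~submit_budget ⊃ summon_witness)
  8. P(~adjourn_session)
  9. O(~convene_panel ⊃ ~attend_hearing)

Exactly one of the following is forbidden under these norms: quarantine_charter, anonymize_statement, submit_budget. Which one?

anonymize_statement

By case analysis on quarantine_charter: premise 6 gives O(quarantine_charter ⊃ rotate_keys) and premise 3 gives O(~quarantine_charter ⊃ rotate_keys), so O(rotate_keys) either way.
With premise 2, O(rotate_keys ⊃ attend_hearing), the K-axiom yields O(attend_hearing).
The contrapositive of premise 9 (O(~convene_panel ⊃ ~attend_hearing)) is O(attend_hearing ⊃ convene_panel), and O(attend_hearing) is already established, so O(convene_panel).
The contrapositive of premise 1 (O(summon_witness ⊃ ~convene_panel)) is O(convene_panel ⊃ ~summon_witness), and O(convene_panel) is already established, so O(~summon_witness).
Premise 7 is O(~submit_budget ⊃ summon_witness); contrapositively O(~summon_witness ⊃ submit_budget). Since O(~summon_witness) holds, K gives O(submit_budget).
Applying K to premise 5 (O(submit_budget ⊃ ~anonymize_statement)) and O(submit_budget) yields O(~anonymize_statement).
So O(~anonymize_statement) holds, i.e. anonymize_statement is forbidden. None of the other listed options is forbidden under the premises.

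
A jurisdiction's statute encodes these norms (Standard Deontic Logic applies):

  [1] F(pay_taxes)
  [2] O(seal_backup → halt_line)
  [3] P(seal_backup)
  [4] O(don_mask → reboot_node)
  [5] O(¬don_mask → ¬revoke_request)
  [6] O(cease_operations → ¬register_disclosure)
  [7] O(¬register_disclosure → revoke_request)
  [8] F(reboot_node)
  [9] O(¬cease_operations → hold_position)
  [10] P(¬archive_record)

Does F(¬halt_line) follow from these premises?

Premise 2 is O(seal_backup → halt_line), but O(seal_backup) is not derivable from the premises (the permission P(seal_backup) asserts only ¬O(¬seal_backup), not O(seal_backup)), so it does not yield O(halt_line).
No other premise forces O(halt_line). An ideal world satisfying every premise can still have ¬halt_line true, so F(¬halt_line) is not derivable.

No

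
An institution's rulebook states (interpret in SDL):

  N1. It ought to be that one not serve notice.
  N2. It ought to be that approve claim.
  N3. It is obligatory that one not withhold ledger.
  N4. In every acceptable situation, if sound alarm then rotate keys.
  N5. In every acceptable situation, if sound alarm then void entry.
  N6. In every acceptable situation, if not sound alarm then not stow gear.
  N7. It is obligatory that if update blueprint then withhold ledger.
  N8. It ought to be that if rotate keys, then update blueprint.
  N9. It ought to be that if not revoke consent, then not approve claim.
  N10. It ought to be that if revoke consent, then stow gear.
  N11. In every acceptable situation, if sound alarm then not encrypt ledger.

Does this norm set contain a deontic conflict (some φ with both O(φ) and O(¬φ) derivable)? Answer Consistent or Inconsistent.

Premise 3 gives O(¬withhold_ledger).
The contrapositive of premise 7 (O(update_blueprint → withhold_ledger)) is O(¬withhold_ledger → ¬update_blueprint), and O(¬withhold_ledger) is already established, so O(¬update_blueprint).
Premise 8 is O(rotate_keys → update_blueprint); contrapositively O(¬update_blueprint → ¬rotate_keys). Since O(¬update_blueprint) holds, K gives O(¬rotate_keys).
Premise 4, O(sound_alarm → rotate_keys), contraposes to O(¬rotate_keys → ¬sound_alarm); with O(¬rotate_keys) we get O(¬sound_alarm).
Premise 6 is O(¬sound_alarm → ¬stow_gear); since O(¬sound_alarm), deontic closure gives O(¬stow_gear).
Premise 10 is O(revoke_consent → stow_gear); contrapositively O(¬stow_gear → ¬revoke_consent). Since O(¬stow_gear) holds, K gives O(¬revoke_consent).
Applying K to premise 9 (O(¬revoke_consent → ¬approve_claim)) and O(¬revoke_consent) yields O(¬approve_claim).
But premise 2 directly asserts O(approve_claim).
We now have both O(¬approve_claim) and O(approve_claim) — approve_claim is simultaneously obligatory and forbidden, violating the D-axiom.

Inconsistent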